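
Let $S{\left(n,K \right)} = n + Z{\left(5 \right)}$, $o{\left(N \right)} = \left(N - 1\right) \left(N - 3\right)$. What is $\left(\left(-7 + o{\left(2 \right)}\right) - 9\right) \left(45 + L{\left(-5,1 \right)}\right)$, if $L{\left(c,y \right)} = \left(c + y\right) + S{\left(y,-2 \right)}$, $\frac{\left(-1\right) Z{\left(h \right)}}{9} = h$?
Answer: $51$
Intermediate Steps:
$o{\left(N \right)} = \left(-1 + N\right) \left(-3 + N\right)$
$Z{\left(h \right)} = - 9 h$
$S{\left(n,K \right)} = -45 + n$ ($S{\left(n,K \right)} = n - 45 = -45 + n$)
$L{\left(c,y \right)} = -45 + c + 2 y$ ($L{\left(c,y \right)} = \left(c + y\right) + \left(-45 + y\right) = -45 + c + 2 y$)
$\left(\left(-7 + o{\left(2 \right)}\right) - 9\right) \left(45 + L{\left(-5,1 \right)}\right) = \left(\left(-7 + \left(3 + 2^{2} - 8\right)\right) - 9\right) \left(45 - 48\right) = \left(\left(-7 + \left(3 + 4 - 8\right)\right) - 9\right) \left(45 - 48\right) = \left(\left(-7 - 1\right) - 9\right) \left(45 - 48\right) = \left(-8 - 9\right) \left(-3\right) = \left(-17\right) \left(-3\right) = 51$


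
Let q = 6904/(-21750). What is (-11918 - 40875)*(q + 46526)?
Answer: -26711505166814/10875 ≈ -2.4562e+9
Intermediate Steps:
q = -3452/10875 (q = 6904*(-1/21750) = -3452/10875 ≈ -0.31743)
(-11918 - 40875)*(q + 46526) = (-11918 - 40875)*(-3452/10875 + 46526) = -52793*505966798/10875 = -26711505166814/10875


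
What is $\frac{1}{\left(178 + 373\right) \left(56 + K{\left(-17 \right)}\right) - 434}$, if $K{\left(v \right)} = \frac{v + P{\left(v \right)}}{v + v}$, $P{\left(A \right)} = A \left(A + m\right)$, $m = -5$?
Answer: $\frac{2}{49273} \approx 4.059 \cdot 10^{-5}$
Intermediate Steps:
$P{\left(A \right)} = A \left(-5 + A\right)$ ($P{\left(A \right)} = A \left(A - 5\right) = A \left(-5 + A\right)$)
$K{\left(v \right)} = \frac{v + v \left(-5 + v\right)}{2 v}$ ($K{\left(v \right)} = \frac{v + v \left(-5 + v\right)}{v + v} = \frac{v + v \left(-5 + v\right)}{2 v}$)
$\frac{1}{\left(178 + 373\right) \left(56 + K{\left(-17 \right)}\right) - 434} = \frac{1}{\left(178 + 373\right) \left(56 + \left(-2 + \frac{1}{2} \left(-17\right)\right)\right) - 434} = \frac{1}{551 \left(56 - \frac{21}{2}\right) - 434} = \frac{1}{551 \cdot \frac{91}{2} - 434} = \frac{1}{\frac{50141}{2} - 434} = \frac{1}{\frac{49273}{2}} = \frac{2}{49273}$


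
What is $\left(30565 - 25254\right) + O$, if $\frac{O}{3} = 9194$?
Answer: $32893$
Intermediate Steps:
$O = 27582$ ($O = 3 \cdot 9194 = 27582$)
$\left(30565 - 25254\right) + O = \left(30565 - 25254\right) + 27582 = 5311 + 27582 = 32893$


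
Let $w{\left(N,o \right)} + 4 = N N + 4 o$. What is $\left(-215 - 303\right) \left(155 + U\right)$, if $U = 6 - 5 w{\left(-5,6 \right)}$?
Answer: $33152$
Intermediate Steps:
$w{\left(N,o \right)} = -4 + N^{2} + 4 o$ ($w{\left(N,o \right)} = -4 + \left(N N + 4 o\right) = -4 + \left(N^{2} + 4 o\right) = -4 + N^{2} + 4 o$)
$U = -219$ ($U = 6 - 5 \left(-4 + \left(-5\right)^{2} + 4 \cdot 6\right) = 6 - 5 \left(-4 + 25 + 24\right) = 6 - 225 = -219$)
$\left(-215 - 303\right) \left(155 + U\right) = \left(-215 - 303\right) \left(155 - 219\right) = \left(-518\right) \left(-64\right) = 33152$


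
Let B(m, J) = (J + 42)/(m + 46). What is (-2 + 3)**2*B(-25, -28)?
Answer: 2/3 ≈ 0.66667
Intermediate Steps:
B(m, J) = (42 + J)/(46 + m)
(-2 + 3)**2*B(-25, -28) = (-2 + 3)**2*((42 - 28)/(46 - 25)) = 1**2*(14/21) = 1*((1/21)*14) = 1*(2/3) = 2/3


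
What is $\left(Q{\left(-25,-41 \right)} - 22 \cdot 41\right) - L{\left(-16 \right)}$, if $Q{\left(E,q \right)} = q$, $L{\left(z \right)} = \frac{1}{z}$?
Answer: $- \frac{15087}{16} \approx -942.94$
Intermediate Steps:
$\left(Q{\left(-25,-41 \right)} - 22 \cdot 41\right) - L{\left(-16 \right)} = \left(-41 - 22 \cdot 41\right) - \frac{1}{-16} = \left(-41 - 902\right) - - \frac{1}{16} = \left(-41 - 902\right) + \frac{1}{16} = -943 + \frac{1}{16} = - \frac{15087}{16}$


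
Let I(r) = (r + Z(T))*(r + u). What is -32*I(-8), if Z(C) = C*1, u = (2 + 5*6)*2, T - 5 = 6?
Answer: -5376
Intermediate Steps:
T = 11 (T = 5 + 6 = 11)
u = 64 (u = (2 + 30)*2 = 32*2 = 64)
Z(C) = C
I(r) = (11 + r)*(64 + r) (I(r) = (r + 11)*(r + 64) = (11 + r)*(64 + r))
-32*I(-8) = -32*(704 + (-8)**2 + 75*(-8)) = -32*(704 + 64 - 600) = -32*168 = -5376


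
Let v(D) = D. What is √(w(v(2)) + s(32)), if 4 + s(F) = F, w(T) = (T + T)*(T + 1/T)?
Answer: √38 ≈ 6.1644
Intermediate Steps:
w(T) = 2*T*(T + 1/T) (w(T) = (2*T)*(T + 1/T) = 2*T*(T + 1/T))
s(F) = -4 + F
√(w(v(2)) + s(32)) = √((2 + 2*2²) + (-4 + 32)) = √((2 + 2*4) + 28) = √((2 + 8) + 28) = √(10 + 28) = √38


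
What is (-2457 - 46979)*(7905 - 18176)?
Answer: 507757156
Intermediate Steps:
(-2457 - 46979)*(7905 - 18176) = -49436*(-10271) = 507757156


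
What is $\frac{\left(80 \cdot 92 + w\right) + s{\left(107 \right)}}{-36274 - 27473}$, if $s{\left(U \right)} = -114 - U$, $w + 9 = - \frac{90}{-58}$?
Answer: $- \frac{206815}{1848663} \approx -0.11187$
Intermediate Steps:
$w = - \frac{216}{29}$ ($w = -9 - \frac{90}{-58} = -9 - - \frac{45}{29} = -9 + \frac{45}{29} = - \frac{216}{29} \approx -7.4483$)
$\frac{\left(80 \cdot 92 + w\right) + s{\left(107 \right)}}{-36274 - 27473} = \frac{\left(80 \cdot 92 - \frac{216}{29}\right) - 221}{-36274 - 27473} = \frac{\left(7360 - \frac{216}{29}\right) - 221}{-63747} = \left(\frac{213224}{29} - 221\right) \left(- \frac{1}{63747}\right) = \frac{206815}{29} \left(- \frac{1}{63747}\right) = - \frac{206815}{1848663}$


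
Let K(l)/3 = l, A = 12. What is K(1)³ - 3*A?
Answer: -9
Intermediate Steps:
K(l) = 3*l
K(1)³ - 3*A = (3*1)³ - 3*12 = 3³ - 36 = 27 - 36 = -9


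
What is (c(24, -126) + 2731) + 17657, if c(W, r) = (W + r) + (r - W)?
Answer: 20136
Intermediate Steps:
c(W, r) = 2*r
(c(24, -126) + 2731) + 17657 = (2*(-126) + 2731) + 17657 = (-252 + 2731) + 17657 = 2479 + 17657 = 20136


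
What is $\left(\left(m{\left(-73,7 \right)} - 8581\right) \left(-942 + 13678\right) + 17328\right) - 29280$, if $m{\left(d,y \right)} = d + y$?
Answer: $-110140144$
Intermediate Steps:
$\left(\left(m{\left(-73,7 \right)} - 8581\right) \left(-942 + 13678\right) + 17328\right) - 29280 = \left(\left(\left(-73 + 7\right) - 8581\right) \left(-942 + 13678\right) + 17328\right) - 29280 = \left(\left(-66 - 8581\right) 12736 + 17328\right) - 29280 = \left(\left(-8647\right) 12736 + 17328\right) - 29280 = \left(-110128192 + 17328\right) - 29280 = -110110864 - 29280 = -110140144$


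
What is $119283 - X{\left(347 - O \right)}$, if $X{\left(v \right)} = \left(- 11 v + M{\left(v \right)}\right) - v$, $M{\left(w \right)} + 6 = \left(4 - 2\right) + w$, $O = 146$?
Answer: $121498$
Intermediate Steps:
$M{\left(w \right)} = -4 + w$ ($M{\left(w \right)} = -6 + \left(\left(4 - 2\right) + w\right) = -6 + \left(2 + w\right) = -4 + w$)
$X{\left(v \right)} = -4 - 11 v$ ($X{\left(v \right)} = \left(- 11 v + \left(-4 + v\right)\right) - v = \left(-4 - 10 v\right) - v = -4 - 11 v$)
$119283 - X{\left(347 - O \right)} = 119283 - \left(-4 - 11 \left(347 - 146\right)\right) = 119283 - \left(-4 - 2211\right) = 119283 - -2215 = 119283 + 2215 = 121498$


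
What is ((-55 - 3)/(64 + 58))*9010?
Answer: -261290/61 ≈ -4283.4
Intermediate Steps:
((-55 - 3)/(64 + 58))*9010 = -58/122*9010 = -58*1/122*9010 = -29/61*9010 = -261290/61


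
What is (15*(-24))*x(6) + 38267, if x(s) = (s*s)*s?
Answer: -39493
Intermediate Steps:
x(s) = s**3 (x(s) = s**2*s = s**3)
(15*(-24))*x(6) + 38267 = (15*(-24))*6**3 + 38267 = -360*216 + 38267 = -77760 + 38267 = -39493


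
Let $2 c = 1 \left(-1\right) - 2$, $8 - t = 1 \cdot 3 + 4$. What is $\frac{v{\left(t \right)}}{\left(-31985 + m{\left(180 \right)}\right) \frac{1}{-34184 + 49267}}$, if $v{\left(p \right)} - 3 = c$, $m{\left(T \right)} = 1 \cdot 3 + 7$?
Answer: $- \frac{45249}{63950} \approx -0.70757$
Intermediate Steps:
$m{\left(T \right)} = 10$ ($m{\left(T \right)} = 3 + 7 = 10$)
$t = 1$ ($t = 8 - \left(1 \cdot 3 + 4\right) = 8 - \left(3 + 4\right) = 8 - 7 = 1$)
$c = - \frac{3}{2}$ ($c = \frac{1 \left(-1\right) - 2}{2} = \frac{-1 - 2}{2} = \frac{1}{2} \left(-3\right) = - \frac{3}{2} \approx -1.5$)
$v{\left(p \right)} = \frac{3}{2}$ ($v{\left(p \right)} = 3 - \frac{3}{2} = \frac{3}{2}$)
$\frac{v{\left(t \right)}}{\left(-31985 + m{\left(180 \right)}\right) \frac{1}{-34184 + 49267}} = \frac{3}{2 \frac{-31985 + 10}{-34184 + 49267}} = \frac{3}{2 \left(- \frac{31975}{15083}\right)} = \frac{3}{2} \left(- \frac{15083}{31975}\right) = - \frac{45249}{63950}$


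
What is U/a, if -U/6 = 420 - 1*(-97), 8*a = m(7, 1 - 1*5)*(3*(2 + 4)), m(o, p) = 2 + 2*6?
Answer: -2068/21 ≈ -98.476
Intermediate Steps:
m(o, p) = 14 (m(o, p) = 2 + 12 = 14)
a = 63/2 (a = (14*(3*(2 + 4)))/8 = (14*(3*6))/8 = (14*18)/8 = (⅛)*252 = 63/2 ≈ 31.500)
U = -3102 (U = -6*(420 - 1*(-97)) = -6*(420 + 97) = -6*517 = -3102)
U/a = -3102/63/2 = -3102*2/63 = -2068/21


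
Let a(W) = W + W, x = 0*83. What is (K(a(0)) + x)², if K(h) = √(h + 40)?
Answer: 40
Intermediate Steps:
x = 0
a(W) = 2*W
K(h) = √(40 + h)
(K(a(0)) + x)² = (√(40 + 2*0) + 0)² = (√(40 + 0) + 0)² = (√40 + 0)² = (2*√10 + 0)² = (2*√10)² = 40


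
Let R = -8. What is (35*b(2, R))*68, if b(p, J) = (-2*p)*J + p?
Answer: 80920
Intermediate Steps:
b(p, J) = p - 2*J*p (b(p, J) = -2*J*p + p = p - 2*J*p)
(35*b(2, R))*68 = (35*(2*(1 - 2*(-8))))*68 = (35*(2*(1 + 16)))*68 = (35*(2*17))*68 = (35*34)*68 = 1190*68 = 80920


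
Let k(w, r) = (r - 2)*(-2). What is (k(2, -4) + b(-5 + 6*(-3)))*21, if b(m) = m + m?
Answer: -714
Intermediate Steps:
k(w, r) = 4 - 2*r (k(w, r) = (-2 + r)*(-2) = 4 - 2*r)
b(m) = 2*m
(k(2, -4) + b(-5 + 6*(-3)))*21 = ((4 - 2*(-4)) + 2*(-5 + 6*(-3)))*21 = ((4 + 8) + 2*(-5 - 18))*21 = (12 + 2*(-23))*21 = (12 - 46)*21 = -34*21 = -714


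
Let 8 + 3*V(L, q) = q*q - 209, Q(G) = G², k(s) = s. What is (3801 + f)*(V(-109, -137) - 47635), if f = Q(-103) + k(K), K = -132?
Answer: -591837378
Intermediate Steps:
V(L, q) = -217/3 + q²/3 (V(L, q) = -8/3 + (q*q - 209)/3 = -8/3 + (q² - 209)/3 = -8/3 + (-209 + q²)/3 = -8/3 + (-209/3 + q²/3) = -217/3 + q²/3)
f = 10477 (f = (-103)² - 132 = 10609 - 132 = 10477)
(3801 + f)*(V(-109, -137) - 47635) = (3801 + 10477)*((-217/3 + (⅓)*(-137)²) - 47635) = 14278*((-217/3 + (⅓)*18769) - 47635) = 14278*((-217/3 + 18769/3) - 47635) = 14278*(6184 - 47635) = 14278*(-41451) = -591837378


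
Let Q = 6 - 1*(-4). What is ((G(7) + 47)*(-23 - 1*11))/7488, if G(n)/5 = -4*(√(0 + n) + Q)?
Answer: 289/416 + 85*√7/936 ≈ 0.93498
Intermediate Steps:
Q = 10 (Q = 6 + 4 = 10)
G(n) = -200 - 20*√n (G(n) = 5*(-4*(√(0 + n) + 10)) = 5*(-4*(√n + 10)) = 5*(-4*(10 + √n)) = 5*(-40 - 4*√n) = -200 - 20*√n)
((G(7) + 47)*(-23 - 1*11))/7488 = (((-200 - 20*√7) + 47)*(-23 - 1*11))/7488 = ((-153 - 20*√7)*(-23 - 11))*(1/7488) = ((-153 - 20*√7)*(-34))*(1/7488) = (5202 + 680*√7)*(1/7488) = 289/416 + 85*√7/936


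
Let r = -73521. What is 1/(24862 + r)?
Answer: -1/48659 ≈ -2.0551e-5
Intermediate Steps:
1/(24862 + r) = 1/(24862 - 73521) = 1/(-48659) = -1/48659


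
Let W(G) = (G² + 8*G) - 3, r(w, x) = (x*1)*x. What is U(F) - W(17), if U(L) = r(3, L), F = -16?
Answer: -166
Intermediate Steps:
r(w, x) = x² (r(w, x) = x*x = x²)
U(L) = L²
W(G) = -3 + G² + 8*G
U(F) - W(17) = (-16)² - (-3 + 17² + 8*17) = 256 - (-3 + 289 + 136) = 256 - 1*422 = 256 - 422 = -166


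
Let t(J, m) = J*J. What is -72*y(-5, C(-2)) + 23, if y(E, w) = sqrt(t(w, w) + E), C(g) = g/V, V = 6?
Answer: 23 - 48*I*sqrt(11) ≈ 23.0 - 159.2*I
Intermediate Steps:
C(g) = g/6
t(J, m) = J**2
y(E, w) = sqrt(E + w**2) (y(E, w) = sqrt(w**2 + E) = sqrt(E + w**2))
-72*y(-5, C(-2)) + 23 = -72*sqrt(-5 + ((1/6)*(-2))**2) + 23 = -72*sqrt(-5 + (-1/3)**2) + 23 = -72*sqrt(-5 + 1/9) + 23 = -48*I*sqrt(11) + 23 = 23 - 48*I*sqrt(11)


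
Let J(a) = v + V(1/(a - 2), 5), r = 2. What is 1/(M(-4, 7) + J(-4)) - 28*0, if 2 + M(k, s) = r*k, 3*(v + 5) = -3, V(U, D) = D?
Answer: -1/11 ≈ -0.090909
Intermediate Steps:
v = -6 (v = -5 + (⅓)*(-3) = -5 - 1 = -6)
M(k, s) = -2 + 2*k
J(a) = -1 (J(a) = -6 + 5 = -1)
1/(M(-4, 7) + J(-4)) - 28*0 = 1/((-2 + 2*(-4)) - 1) - 28*0 = 1/((-2 - 8) - 1) + 0 = 1/(-10 - 1) + 0 = 1/(-11) + 0 = -1/11 + 0 = -1/11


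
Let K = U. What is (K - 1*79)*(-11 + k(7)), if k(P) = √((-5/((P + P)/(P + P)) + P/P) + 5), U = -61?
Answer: 1400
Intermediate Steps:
K = -61
k(P) = 1 (k(P) = √((-5/((2*P)/((2*P))) + 1) + 5) = √((-5/((2*P)*(1/(2*P))) + 1) + 5) = √((-5/1 + 1) + 5) = √((-5*1 + 1) + 5) = √((-5 + 1) + 5) = √(-4 + 5) = √1 = 1)
(K - 1*79)*(-11 + k(7)) = (-61 - 1*79)*(-11 + 1) = (-61 - 79)*(-10) = -140*(-10) = 1400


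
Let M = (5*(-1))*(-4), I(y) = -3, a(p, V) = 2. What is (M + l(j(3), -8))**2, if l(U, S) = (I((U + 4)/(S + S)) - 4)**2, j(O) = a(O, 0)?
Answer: 4761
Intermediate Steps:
j(O) = 2
M = 20 (M = -5*(-4) = 20)
l(U, S) = 49 (l(U, S) = (-3 - 4)**2 = (-7)**2 = 49)
(M + l(j(3), -8))**2 = (20 + 49)**2 = 69**2 = 4761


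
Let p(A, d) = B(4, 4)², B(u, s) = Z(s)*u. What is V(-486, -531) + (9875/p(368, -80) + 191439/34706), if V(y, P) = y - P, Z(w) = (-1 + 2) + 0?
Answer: 185386547/277648 ≈ 667.70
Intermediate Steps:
Z(w) = 1 (Z(w) = 1 + 0 = 1)
B(u, s) = u (B(u, s) = 1*u = u)
p(A, d) = 16 (p(A, d) = 4² = 16)
V(-486, -531) + (9875/p(368, -80) + 191439/34706) = (-486 - 1*(-531)) + (9875/16 + 191439/34706) = (-486 + 531) + (9875*(1/16) + 191439*(1/34706)) = 45 + (9875/16 + 191439/34706) = 45 + 172892387/277648 = 185386547/277648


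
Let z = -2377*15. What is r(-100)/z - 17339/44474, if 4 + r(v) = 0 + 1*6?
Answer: -618310993/1585720470 ≈ -0.38992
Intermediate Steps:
z = -35655
r(v) = 2 (r(v) = -4 + (0 + 1*6) = -4 + (0 + 6) = -4 + 6 = 2)
r(-100)/z - 17339/44474 = 2/(-35655) - 17339/44474 = 2*(-1/35655) - 17339*1/44474 = -2/35655 - 17339/44474 = -618310993/1585720470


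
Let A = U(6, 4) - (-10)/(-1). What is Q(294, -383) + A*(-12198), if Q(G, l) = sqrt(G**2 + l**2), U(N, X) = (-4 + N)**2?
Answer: 73188 + 25*sqrt(373) ≈ 73671.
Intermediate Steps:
A = -6 (A = (-4 + 6)**2 - (-10)/(-1) = 2**2 - (-10)*(-1) = 4 - 1*10 = 4 - 10 = -6)
Q(294, -383) + A*(-12198) = sqrt(294**2 + (-383)**2) - 6*(-12198) = sqrt(86436 + 146689) + 73188 = sqrt(233125) + 73188 = 25*sqrt(373) + 73188 = 73188 + 25*sqrt(373)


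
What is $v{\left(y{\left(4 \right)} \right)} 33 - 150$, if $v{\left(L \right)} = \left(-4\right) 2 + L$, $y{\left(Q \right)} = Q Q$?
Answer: $114$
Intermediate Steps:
$y{\left(Q \right)} = Q^{2}$
$v{\left(L \right)} = -8 + L$
$v{\left(y{\left(4 \right)} \right)} 33 - 150 = \left(-8 + 4^{2}\right) 33 - 150 = \left(-8 + 16\right) 33 - 150 = 8 \cdot 33 - 150 = 264 - 150 = 114$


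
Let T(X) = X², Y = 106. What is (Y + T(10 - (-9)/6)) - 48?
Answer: 761/4 ≈ 190.25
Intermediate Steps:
(Y + T(10 - (-9)/6)) - 48 = (106 + (10 - (-9)/6)²) - 48 = (106 + (10 - 1*(-3/2))²) - 48 = (106 + (10 + 3/2)²) - 48 = (106 + (23/2)²) - 48 = (106 + 529/4) - 48 = 953/4 - 48 = 761/4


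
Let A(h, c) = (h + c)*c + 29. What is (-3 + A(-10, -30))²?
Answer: 1503076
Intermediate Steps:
A(h, c) = 29 + c*(c + h) (A(h, c) = (c + h)*c + 29 = c*(c + h) + 29 = 29 + c*(c + h))
(-3 + A(-10, -30))² = (-3 + (29 + (-30)² - 30*(-10)))² = (-3 + (29 + 900 + 300))² = (-3 + 1229)² = 1226² = 1503076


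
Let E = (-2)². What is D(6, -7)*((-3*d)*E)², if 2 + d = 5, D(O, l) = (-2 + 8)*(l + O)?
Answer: -7776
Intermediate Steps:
D(O, l) = 6*O + 6*l (D(O, l) = 6*(O + l) = 6*O + 6*l)
d = 3 (d = -2 + 5 = 3)
E = 4
D(6, -7)*((-3*d)*E)² = (6*6 + 6*(-7))*(-3*3*4)² = (36 - 42)*(-9*4)² = -6*(-36)² = -6*1296 = -7776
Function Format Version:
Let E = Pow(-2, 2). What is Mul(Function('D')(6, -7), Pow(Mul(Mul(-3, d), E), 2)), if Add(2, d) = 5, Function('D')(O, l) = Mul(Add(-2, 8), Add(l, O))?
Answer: -7776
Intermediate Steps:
Function('D')(O, l) = Add(Mul(6, O), Mul(6, l)) (Function('D')(O, l) = Mul(6, Add(O, l)) = Add(Mul(6, O), Mul(6, l)))
d = 3 (d = Add(-2, 5) = 3)
E = 4
Mul(Function('D')(6, -7), Pow(Mul(Mul(-3, d), E), 2)) = Mul(Add(Mul(6, 6), Mul(6, -7)), Pow(Mul(Mul(-3, 3), 4), 2)) = Mul(Add(36, -42), Pow(Mul(-9, 4), 2)) = Mul(-6, Pow(-36, 2)) = Mul(-6, 1296) = -7776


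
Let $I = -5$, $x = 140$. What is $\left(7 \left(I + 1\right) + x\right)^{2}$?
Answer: $12544$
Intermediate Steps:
$\left(7 \left(I + 1\right) + x\right)^{2} = \left(7 \left(-5 + 1\right) + 140\right)^{2} = \left(7 \left(-4\right) + 140\right)^{2} = \left(-28 + 140\right)^{2} = 112^{2} = 12544$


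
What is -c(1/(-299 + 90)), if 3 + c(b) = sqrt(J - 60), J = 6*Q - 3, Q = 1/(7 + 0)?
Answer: 3 - I*sqrt(3045)/7 ≈ 3.0 - 7.8831*I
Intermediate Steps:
Q = 1/7 ≈ 0.14286
J = -15/7 (J = 6*(1/7) - 3 = 6/7 - 3 = -15/7 ≈ -2.1429)
c(b) = -3 + I*sqrt(3045)/7 (c(b) = -3 + sqrt(-15/7 - 60) = -3 + sqrt(-435/7) = -3 + I*sqrt(3045)/7)
-c(1/(-299 + 90)) = -(-3 + I*sqrt(3045)/7) = 3 - I*sqrt(3045)/7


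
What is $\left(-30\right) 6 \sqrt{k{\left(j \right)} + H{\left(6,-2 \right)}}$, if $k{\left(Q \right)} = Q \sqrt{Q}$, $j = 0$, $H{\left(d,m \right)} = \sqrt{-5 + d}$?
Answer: $-180$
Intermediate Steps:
$k{\left(Q \right)} = Q^{\frac{3}{2}}$
$\left(-30\right) 6 \sqrt{k{\left(j \right)} + H{\left(6,-2 \right)}} = \left(-30\right) 6 \sqrt{0^{\frac{3}{2}} + \sqrt{-5 + 6}} = - 180 \sqrt{0 + \sqrt{1}} = - 180 \sqrt{0 + 1} = - 180 \sqrt{1} = \left(-180\right) 1 = -180$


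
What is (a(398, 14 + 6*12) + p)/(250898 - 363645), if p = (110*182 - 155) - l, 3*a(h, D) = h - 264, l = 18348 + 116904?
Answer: 346027/338241 ≈ 1.0230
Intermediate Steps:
l = 135252
a(h, D) = -88 + h/3 (a(h, D) = (h - 264)/3 = (-264 + h)/3 = -88 + h/3)
p = -115387 (p = (110*182 - 155) - 1*135252 = (20020 - 155) - 135252 = 19865 - 135252 = -115387)
(a(398, 14 + 6*12) + p)/(250898 - 363645) = ((-88 + (1/3)*398) - 115387)/(250898 - 363645) = ((-88 + 398/3) - 115387)/(-112747) = (134/3 - 115387)*(-1/112747) = -346027/3*(-1/112747) = 346027/338241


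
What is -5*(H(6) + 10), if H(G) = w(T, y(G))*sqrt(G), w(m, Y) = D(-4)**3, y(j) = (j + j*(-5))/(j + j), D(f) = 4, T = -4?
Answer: -50 - 320*sqrt(6) ≈ -833.84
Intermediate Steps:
y(j) = -2 (y(j) = (j - 5*j)/((2*j)) = (-4*j)*(1/(2*j)) = -2)
w(m, Y) = 64 (w(m, Y) = 4**3 = 64)
H(G) = 64*sqrt(G)
-5*(H(6) + 10) = -5*(64*sqrt(6) + 10) = -5*(10 + 64*sqrt(6)) = -50 - 320*sqrt(6)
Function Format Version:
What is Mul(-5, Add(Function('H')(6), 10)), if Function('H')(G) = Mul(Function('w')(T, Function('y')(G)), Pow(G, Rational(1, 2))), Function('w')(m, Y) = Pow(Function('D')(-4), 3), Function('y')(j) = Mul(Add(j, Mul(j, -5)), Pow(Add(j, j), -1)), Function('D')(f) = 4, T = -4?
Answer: Add(-50, Mul(-320, Pow(6, Rational(1, 2)))) ≈ -833.84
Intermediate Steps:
Function('y')(j) = -2 (Function('y')(j) = Mul(Add(j, Mul(-5, j)), Pow(Mul(2, j), -1)) = Mul(Mul(-4, j), Mul(Rational(1, 2), Pow(j, -1))) = -2)
Function('w')(m, Y) = 64 (Function('w')(m, Y) = Pow(4, 3) = 64)
Function('H')(G) = Mul(64, Pow(G, Rational(1, 2)))
Mul(-5, Add(Function('H')(6), 10)) = Mul(-5, Add(Mul(64, Pow(6, Rational(1, 2))), 10)) = Mul(-5, Add(10, Mul(64, Pow(6, Rational(1, 2))))) = Add(-50, Mul(-320, Pow(6, Rational(1, 2))))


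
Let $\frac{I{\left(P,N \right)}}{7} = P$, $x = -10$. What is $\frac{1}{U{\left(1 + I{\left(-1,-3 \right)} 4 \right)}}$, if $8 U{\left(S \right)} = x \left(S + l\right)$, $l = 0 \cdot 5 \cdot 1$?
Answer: $\frac{4}{135} \approx 0.02963$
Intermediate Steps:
$I{\left(P,N \right)} = 7 P$
$l = 0$ ($l = 0 \cdot 1 = 0$)
$U{\left(S \right)} = - \frac{5 S}{4}$ ($U{\left(S \right)} = \frac{\left(-10\right) \left(S + 0\right)}{8} = \frac{\left(-10\right) S}{8} = - \frac{5 S}{4}$)
$\frac{1}{U{\left(1 + I{\left(-1,-3 \right)} 4 \right)}} = \frac{1}{\left(- \frac{5}{4}\right) \left(1 + 7 \left(-1\right) 4\right)} = \frac{1}{\left(- \frac{5}{4}\right) \left(1 - 28\right)} = \frac{1}{\left(- \frac{5}{4}\right) \left(-27\right)} = \frac{1}{\frac{135}{4}} = \frac{4}{135}$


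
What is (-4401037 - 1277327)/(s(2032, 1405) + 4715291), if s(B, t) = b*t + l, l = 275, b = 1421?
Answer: -1892788/2237357 ≈ -0.84599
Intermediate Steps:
s(B, t) = 275 + 1421*t (s(B, t) = 1421*t + 275 = 275 + 1421*t)
(-4401037 - 1277327)/(s(2032, 1405) + 4715291) = (-4401037 - 1277327)/((275 + 1421*1405) + 4715291) = -5678364/((275 + 1996505) + 4715291) = -5678364/(1996780 + 4715291) = -5678364/6712071 = -5678364*1/6712071 = -1892788/2237357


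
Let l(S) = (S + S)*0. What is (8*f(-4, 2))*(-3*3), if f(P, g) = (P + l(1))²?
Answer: -1152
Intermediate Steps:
l(S) = 0 (l(S) = (2*S)*0 = 0)
f(P, g) = P² (f(P, g) = (P + 0)² = P²)
(8*f(-4, 2))*(-3*3) = (8*(-4)²)*(-3*3) = (8*16)*(-9) = 128*(-9) = -1152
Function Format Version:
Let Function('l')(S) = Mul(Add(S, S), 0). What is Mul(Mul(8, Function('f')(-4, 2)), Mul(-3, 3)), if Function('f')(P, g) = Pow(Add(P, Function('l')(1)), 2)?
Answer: -1152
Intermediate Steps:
Function('l')(S) = 0 (Function('l')(S) = Mul(Mul(2, S), 0) = 0)
Function('f')(P, g) = Pow(P, 2) (Function('f')(P, g) = Pow(Add(P, 0), 2) = Pow(P, 2))
Mul(Mul(8, Function('f')(-4, 2)), Mul(-3, 3)) = Mul(Mul(8, Pow(-4, 2)), Mul(-3, 3)) = Mul(Mul(8, 16), -9) = Mul(128, -9) = -1152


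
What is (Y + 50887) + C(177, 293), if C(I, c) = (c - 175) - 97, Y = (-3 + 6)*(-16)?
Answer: 50860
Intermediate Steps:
Y = -48 (Y = 3*(-16) = -48)
C(I, c) = -272 + c (C(I, c) = (-175 + c) - 97 = -272 + c)
(Y + 50887) + C(177, 293) = (-48 + 50887) + (-272 + 293) = 50839 + 21 = 50860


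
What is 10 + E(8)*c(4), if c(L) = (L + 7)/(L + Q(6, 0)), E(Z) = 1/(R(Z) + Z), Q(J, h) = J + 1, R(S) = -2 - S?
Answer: 19/2 ≈ 9.5000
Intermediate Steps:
Q(J, h) = 1 + J
E(Z) = -1/2 (E(Z) = 1/((-2 - Z) + Z) = 1/(-2) = -1/2)
c(L) = 1 (c(L) = (L + 7)/(L + (1 + 6)) = (7 + L)/(L + 7) = (7 + L)/(7 + L) = 1)
10 + E(8)*c(4) = 10 - 1/2*1 = 10 - 1/2 = 19/2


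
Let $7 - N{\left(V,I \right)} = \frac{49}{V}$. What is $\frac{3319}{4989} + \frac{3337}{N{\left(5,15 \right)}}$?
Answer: $- \frac{83194999}{69846} \approx -1191.1$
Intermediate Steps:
$N{\left(V,I \right)} = 7 - \frac{49}{V}$
$\frac{3319}{4989} + \frac{3337}{N{\left(5,15 \right)}} = \frac{3319}{4989} + \frac{3337}{7 - \frac{49}{5}} = \frac{3319}{4989} + \frac{3337}{- \frac{14}{5}} = \frac{3319}{4989} + 3337 \left(- \frac{5}{14}\right) = \frac{3319}{4989} - \frac{16685}{14} = - \frac{83194999}{69846}$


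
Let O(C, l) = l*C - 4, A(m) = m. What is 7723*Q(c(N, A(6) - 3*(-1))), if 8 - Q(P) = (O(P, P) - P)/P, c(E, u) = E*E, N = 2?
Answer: 46338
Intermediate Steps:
O(C, l) = -4 + C*l (O(C, l) = C*l - 4 = -4 + C*l)
c(E, u) = E²
Q(P) = 8 - (-4 + P² - P)/P (Q(P) = 8 - ((-4 + P*P) - P)/P = 8 - ((-4 + P²) - P)/P = 8 - (-4 + P² - P)/P)
7723*Q(c(N, A(6) - 3*(-1))) = 7723*(9 - 1*2² + 4/(2²)) = 7723*(9 - 1*4 + 4/4) = 7723*(9 - 4 + 4*(¼)) = 7723*(9 - 4 + 1) = 7723*6 = 46338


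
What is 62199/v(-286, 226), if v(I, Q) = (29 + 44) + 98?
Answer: 6911/19 ≈ 363.74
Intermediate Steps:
v(I, Q) = 171 (v(I, Q) = 73 + 98 = 171)
62199/v(-286, 226) = 62199/171 = 62199*(1/171) = 6911/19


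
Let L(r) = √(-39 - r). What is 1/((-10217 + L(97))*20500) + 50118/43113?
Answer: 2102929762388029/1809002977337500 - I*√34/1069969056250 ≈ 1.1625 - 5.4496e-12*I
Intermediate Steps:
1/((-10217 + L(97))*20500) + 50118/43113 = 1/(-10217 + √(-39 - 1*97)*20500) + 50118/43113 = (1/20500)/(-10217 + √(-39 - 97)) + 50118*(1/43113) = (1/20500)/(-10217 + √(-136)) + 16706/14371 = (1/20500)/(-10217 + 2*I*√34) + 16706/14371 = 1/(20500*(-10217 + 2*I*√34)) + 16706/14371 = 16706/14371 + 1/(20500*(-10217 + 2*I*√34))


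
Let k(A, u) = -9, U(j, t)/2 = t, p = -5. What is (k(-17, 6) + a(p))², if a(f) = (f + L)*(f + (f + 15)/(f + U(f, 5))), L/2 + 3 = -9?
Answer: 6084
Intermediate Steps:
U(j, t) = 2*t
L = -24 (L = -6 + 2*(-9) = -6 - 18 = -24)
a(f) = (-24 + f)*(f + (15 + f)/(10 + f)) (a(f) = (f - 24)*(f + (f + 15)/(f + 2*5)) = (-24 + f)*(f + (15 + f)/(f + 10)) = (-24 + f)*(f + (15 + f)/(10 + f)))
(k(-17, 6) + a(p))² = (-9 + (-360 + (-5)³ - 249*(-5) - 13*(-5)²)/(10 - 5))² = (-9 + (-360 - 125 + 1245 - 13*25)/5)² = (-9 + (-360 - 125 + 1245 - 325)/5)² = (-9 + (⅕)*435)² = (-9 + 87)² = 78² = 6084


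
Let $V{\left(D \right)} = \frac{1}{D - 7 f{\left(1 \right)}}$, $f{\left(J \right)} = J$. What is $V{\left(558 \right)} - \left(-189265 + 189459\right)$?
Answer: $- \frac{106893}{551} \approx -194.0$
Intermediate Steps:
$V{\left(D \right)} = \frac{1}{-7 + D}$ ($V{\left(D \right)} = \frac{1}{D - 7} = \frac{1}{-7 + D}$)
$V{\left(558 \right)} - \left(-189265 + 189459\right) = \frac{1}{-7 + 558} - \left(-189265 + 189459\right) = \frac{1}{551} - 194 = - \frac{106893}{551}$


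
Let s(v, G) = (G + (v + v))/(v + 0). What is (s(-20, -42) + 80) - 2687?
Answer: -26029/10 ≈ -2602.9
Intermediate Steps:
s(v, G) = (G + 2*v)/v
(s(-20, -42) + 80) - 2687 = ((2 - 42/(-20)) + 80) - 2687 = ((2 - 42*(-1/20)) + 80) - 2687 = ((2 + 21/10) + 80) - 2687 = (41/10 + 80) - 2687 = 841/10 - 2687 = -26029/10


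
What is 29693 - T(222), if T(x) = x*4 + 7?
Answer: 28798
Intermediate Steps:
T(x) = 7 + 4*x (T(x) = 4*x + 7 = 7 + 4*x)
29693 - T(222) = 29693 - (7 + 4*222) = 29693 - (7 + 888) = 29693 - 1*895 = 29693 - 895 = 28798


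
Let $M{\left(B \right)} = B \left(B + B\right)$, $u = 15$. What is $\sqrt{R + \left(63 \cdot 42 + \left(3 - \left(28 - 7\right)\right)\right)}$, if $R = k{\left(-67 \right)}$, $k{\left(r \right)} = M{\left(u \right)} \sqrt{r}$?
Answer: $3 \sqrt{292 + 50 i \sqrt{67}} \approx 59.803 + 30.796 i$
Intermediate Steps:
$M{\left(B \right)} = 2 B^{2}$ ($M{\left(B \right)} = B 2 B = 2 B^{2}$)
$k{\left(r \right)} = 450 \sqrt{r}$ ($k{\left(r \right)} = 2 \cdot 15^{2} \sqrt{r} = 2 \cdot 225 \sqrt{r} = 450 \sqrt{r}$)
$R = 450 i \sqrt{67}$ ($R = 450 \sqrt{-67} = 450 i \sqrt{67} \approx 3683.4 i$)
$\sqrt{R + \left(63 \cdot 42 + \left(3 - \left(28 - 7\right)\right)\right)} = \sqrt{450 i \sqrt{67} + \left(63 \cdot 42 + \left(3 - \left(28 - 7\right)\right)\right)} = \sqrt{450 i \sqrt{67} + \left(2646 + \left(3 - \left(28 - 7\right)\right)\right)} = \sqrt{450 i \sqrt{67} + \left(2646 + \left(3 - 21\right)\right)} = \sqrt{450 i \sqrt{67} + \left(2646 - 18\right)} = \sqrt{450 i \sqrt{67} + 2628} = \sqrt{2628 + 450 i \sqrt{67}}$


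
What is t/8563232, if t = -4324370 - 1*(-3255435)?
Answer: -1068935/8563232 ≈ -0.12483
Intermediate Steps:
t = -1068935 (t = -4324370 + 3255435 = -1068935)
t/8563232 = -1068935/8563232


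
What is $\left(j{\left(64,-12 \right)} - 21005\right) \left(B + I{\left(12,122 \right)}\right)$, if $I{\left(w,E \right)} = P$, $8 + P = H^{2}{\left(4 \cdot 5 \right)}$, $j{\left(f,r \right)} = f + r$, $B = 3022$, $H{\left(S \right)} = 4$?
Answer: $-63487590$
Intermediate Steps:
$P = 8$ ($P = -8 + 4^{2} = -8 + 16 = 8$)
$I{\left(w,E \right)} = 8$
$\left(j{\left(64,-12 \right)} - 21005\right) \left(B + I{\left(12,122 \right)}\right) = \left(\left(64 - 12\right) - 21005\right) \left(3022 + 8\right) = \left(52 - 21005\right) 3030 = \left(-20953\right) 3030 = -63487590$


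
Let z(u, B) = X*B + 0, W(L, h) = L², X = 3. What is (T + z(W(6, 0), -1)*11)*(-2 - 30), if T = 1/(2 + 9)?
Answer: 11584/11 ≈ 1053.1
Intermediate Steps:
T = 1/11 ≈ 0.090909
z(u, B) = 3*B (z(u, B) = 3*B + 0 = 3*B)
(T + z(W(6, 0), -1)*11)*(-2 - 30) = (1/11 + (3*(-1))*11)*(-2 - 30) = (1/11 - 3*11)*(-32) = (1/11 - 33)*(-32) = -362/11*(-32) = 11584/11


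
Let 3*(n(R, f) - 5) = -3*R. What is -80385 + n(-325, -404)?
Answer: -80055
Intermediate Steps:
n(R, f) = 5 - R (n(R, f) = 5 + (-3*R)/3 = 5 - R)
-80385 + n(-325, -404) = -80385 + (5 - 1*(-325)) = -80385 + (5 + 325) = -80385 + 330 = -80055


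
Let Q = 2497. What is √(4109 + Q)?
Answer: 3*√734 ≈ 81.277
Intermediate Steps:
√(4109 + Q) = √(4109 + 2497) = √6606 = 3*√734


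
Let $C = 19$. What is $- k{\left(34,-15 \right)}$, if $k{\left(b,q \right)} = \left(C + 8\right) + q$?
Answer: $-12$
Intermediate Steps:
$k{\left(b,q \right)} = 27 + q$ ($k{\left(b,q \right)} = \left(19 + 8\right) + q = 27 + q$)
$- k{\left(34,-15 \right)} = - (27 - 15) = \left(-1\right) 12 = -12$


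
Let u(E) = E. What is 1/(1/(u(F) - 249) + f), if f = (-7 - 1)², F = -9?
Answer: 258/16511 ≈ 0.015626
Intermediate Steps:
f = 64 (f = (-8)² = 64)
1/(1/(u(F) - 249) + f) = 1/(1/(-9 - 249) + 64) = 1/(1/(-258) + 64) = 1/(-1/258 + 64) = 1/(16511/258) = 258/16511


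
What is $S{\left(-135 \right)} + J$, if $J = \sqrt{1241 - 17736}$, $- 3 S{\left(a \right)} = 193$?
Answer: $- \frac{193}{3} + i \sqrt{16495} \approx -64.333 + 128.43 i$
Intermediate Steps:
$S{\left(a \right)} = - \frac{193}{3}$ ($S{\left(a \right)} = \left(- \frac{1}{3}\right) 193 = - \frac{193}{3}$)
$J = i \sqrt{16495}$ ($J = \sqrt{-16495} = i \sqrt{16495} \approx 128.43 i$)
$S{\left(-135 \right)} + J = - \frac{193}{3} + i \sqrt{16495}$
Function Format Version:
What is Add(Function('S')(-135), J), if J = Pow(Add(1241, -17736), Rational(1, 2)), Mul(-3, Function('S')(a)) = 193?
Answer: Add(Rational(-193, 3), Mul(I, Pow(16495, Rational(1, 2)))) ≈ Add(-64.333, Mul(128.43, I))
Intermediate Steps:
Function('S')(a) = Rational(-193, 3) (Function('S')(a) = Mul(Rational(-1, 3), 193) = Rational(-193, 3))
J = Mul(I, Pow(16495, Rational(1, 2))) (J = Pow(-16495, Rational(1, 2)) = Mul(I, Pow(16495, Rational(1, 2))) ≈ Mul(128.43, I))
Add(Function('S')(-135), J) = Add(Rational(-193, 3), Mul(I, Pow(16495, Rational(1, 2))))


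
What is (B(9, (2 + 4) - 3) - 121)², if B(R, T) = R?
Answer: 12544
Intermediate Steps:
(B(9, (2 + 4) - 3) - 121)² = (9 - 121)² = (-112)² = 12544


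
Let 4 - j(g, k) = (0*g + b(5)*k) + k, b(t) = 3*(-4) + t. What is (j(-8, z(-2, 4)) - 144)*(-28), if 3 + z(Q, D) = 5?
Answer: 3584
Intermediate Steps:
b(t) = -12 + t
z(Q, D) = 2 (z(Q, D) = -3 + 5 = 2)
j(g, k) = 4 + 6*k (j(g, k) = 4 - ((0*g + (-12 + 5)*k) + k) = 4 - ((0 - 7*k) + k) = 4 - (-7*k + k) = 4 - (-6)*k = 4 + 6*k)
(j(-8, z(-2, 4)) - 144)*(-28) = ((4 + 6*2) - 144)*(-28) = ((4 + 12) - 144)*(-28) = (16 - 144)*(-28) = -128*(-28) = 3584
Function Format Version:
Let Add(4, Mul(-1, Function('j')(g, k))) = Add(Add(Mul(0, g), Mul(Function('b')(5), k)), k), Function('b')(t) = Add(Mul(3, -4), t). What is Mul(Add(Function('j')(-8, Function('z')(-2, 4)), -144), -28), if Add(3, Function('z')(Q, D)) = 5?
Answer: 3584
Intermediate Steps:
Function('b')(t) = Add(-12, t)
Function('z')(Q, D) = 2 (Function('z')(Q, D) = Add(-3, 5) = 2)
Function('j')(g, k) = Add(4, Mul(6, k)) (Function('j')(g, k) = Add(4, Mul(-1, Add(Add(Mul(0, g), Mul(Add(-12, 5), k)), k))) = Add(4, Mul(-1, Add(Add(0, Mul(-7, k)), k))) = Add(4, Mul(-1, Add(Mul(-7, k), k))) = Add(4, Mul(-1, Mul(-6, k))) = Add(4, Mul(6, k)))
Mul(Add(Function('j')(-8, Function('z')(-2, 4)), -144), -28) = Mul(Add(Add(4, Mul(6, 2)), -144), -28) = Mul(Add(Add(4, 12), -144), -28) = Mul(Add(16, -144), -28) = Mul(-128, -28) = 3584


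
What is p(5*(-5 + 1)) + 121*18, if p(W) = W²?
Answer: 2578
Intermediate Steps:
p(5*(-5 + 1)) + 121*18 = (5*(-5 + 1))² + 121*18 = (5*(-4))² + 2178 = (-20)² + 2178 = 400 + 2178 = 2578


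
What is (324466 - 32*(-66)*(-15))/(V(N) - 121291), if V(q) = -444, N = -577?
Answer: -292786/121735 ≈ -2.4051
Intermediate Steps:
(324466 - 32*(-66)*(-15))/(V(N) - 121291) = (324466 - 32*(-66)*(-15))/(-444 - 121291) = (324466 + 2112*(-15))/(-121735) = (324466 - 31680)*(-1/121735) = 292786*(-1/121735) = -292786/121735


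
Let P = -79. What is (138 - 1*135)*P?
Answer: -237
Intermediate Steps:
(138 - 1*135)*P = (138 - 1*135)*(-79) = (138 - 135)*(-79) = 3*(-79) = -237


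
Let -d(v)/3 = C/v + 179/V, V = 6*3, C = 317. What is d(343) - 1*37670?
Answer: -77591963/2058 ≈ -37703.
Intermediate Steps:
V = 18
d(v) = -179/6 - 951/v (d(v) = -3*(317/v + 179/18) = -3*(179/18 + 317/v) = -179/6 - 951/v)
d(343) - 1*37670 = (-179/6 - 951/343) - 1*37670 = (-179/6 - 951*1/343) - 37670 = (-179/6 - 951/343) - 37670 = -67103/2058 - 37670 = -77591963/2058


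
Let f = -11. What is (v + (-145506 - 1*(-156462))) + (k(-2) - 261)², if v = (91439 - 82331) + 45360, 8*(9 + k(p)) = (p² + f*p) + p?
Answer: 136713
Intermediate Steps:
k(p) = -9 - 5*p/4 + p²/8 (k(p) = -9 + ((p² - 11*p) + p)/8 = -9 + (p² - 10*p)/8 = -9 + (-5*p/4 + p²/8) = -9 - 5*p/4 + p²/8)
v = 54468 (v = 9108 + 45360 = 54468)
(v + (-145506 - 1*(-156462))) + (k(-2) - 261)² = (54468 + (-145506 - 1*(-156462))) + ((-9 - 5/4*(-2) + (⅛)*(-2)²) - 261)² = (54468 + (-145506 + 156462)) + ((-9 + 5/2 + (⅛)*4) - 261)² = (54468 + 10956) + ((-9 + 5/2 + ½) - 261)² = 65424 + (-6 - 261)² = 65424 + (-267)² = 65424 + 71289 = 136713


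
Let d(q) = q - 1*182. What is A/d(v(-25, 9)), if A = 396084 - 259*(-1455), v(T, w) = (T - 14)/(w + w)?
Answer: -4637574/1105 ≈ -4196.9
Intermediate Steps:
v(T, w) = (-14 + T)/(2*w) (v(T, w) = (-14 + T)/((2*w)) = (-14 + T)*(1/(2*w)) = (-14 + T)/(2*w))
d(q) = -182 + q (d(q) = q - 182 = -182 + q)
A = 772929 (A = 396084 + 376845 = 772929)
A/d(v(-25, 9)) = 772929/(-182 + (½)*(-14 - 25)/9) = 772929/(-182 + (½)*(⅑)*(-39)) = 772929/(-182 - 13/6) = 772929/(-1105/6) = 772929*(-6/1105) = -4637574/1105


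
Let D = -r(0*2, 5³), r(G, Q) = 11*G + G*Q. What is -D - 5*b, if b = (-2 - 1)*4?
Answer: 60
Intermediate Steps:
b = -12 (b = -3*4 = -12)
D = 0 (D = -0*2*(11 + 5³) = -0*(11 + 125) = -0*136 = -1*0 = 0)
-D - 5*b = -1*0 - 5*(-12) = 0 + 60 = 60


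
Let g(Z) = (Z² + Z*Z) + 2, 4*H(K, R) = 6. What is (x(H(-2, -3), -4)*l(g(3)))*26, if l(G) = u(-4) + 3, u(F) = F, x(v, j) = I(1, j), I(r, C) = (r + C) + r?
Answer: 52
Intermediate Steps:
I(r, C) = C + 2*r (I(r, C) = (C + r) + r = C + 2*r)
H(K, R) = 3/2 (H(K, R) = (¼)*6 = 3/2)
x(v, j) = 2 + j (x(v, j) = j + 2*1 = j + 2 = 2 + j)
g(Z) = 2 + 2*Z² (g(Z) = (Z² + Z²) + 2 = 2*Z² + 2 = 2 + 2*Z²)
l(G) = -1 (l(G) = -4 + 3 = -1)
(x(H(-2, -3), -4)*l(g(3)))*26 = ((2 - 4)*(-1))*26 = -2*(-1)*26 = 2*26 = 52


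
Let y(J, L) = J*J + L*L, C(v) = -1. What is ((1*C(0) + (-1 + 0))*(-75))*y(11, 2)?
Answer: 18750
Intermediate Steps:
y(J, L) = J² + L²
((1*C(0) + (-1 + 0))*(-75))*y(11, 2) = ((1*(-1) + (-1 + 0))*(-75))*(11² + 2²) = ((-1 - 1)*(-75))*(121 + 4) = -2*(-75)*125 = 150*125 = 18750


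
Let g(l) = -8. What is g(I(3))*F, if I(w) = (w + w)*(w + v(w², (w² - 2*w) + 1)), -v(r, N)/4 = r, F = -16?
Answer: 128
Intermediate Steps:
v(r, N) = -4*r
I(w) = 2*w*(w - 4*w²) (I(w) = (w + w)*(w - 4*w²) = (2*w)*(w - 4*w²) = 2*w*(w - 4*w²))
g(I(3))*F = -8*(-16) = 128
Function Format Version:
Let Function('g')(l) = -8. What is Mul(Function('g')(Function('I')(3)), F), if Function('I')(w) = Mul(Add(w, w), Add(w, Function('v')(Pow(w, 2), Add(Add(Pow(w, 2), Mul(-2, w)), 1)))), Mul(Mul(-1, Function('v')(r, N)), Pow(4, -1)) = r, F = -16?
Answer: 128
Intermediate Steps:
Function('v')(r, N) = Mul(-4, r)
Function('I')(w) = Mul(2, w, Add(w, Mul(-4, Pow(w, 2)))) (Function('I')(w) = Mul(Add(w, w), Add(w, Mul(-4, Pow(w, 2)))) = Mul(Mul(2, w), Add(w, Mul(-4, Pow(w, 2)))) = Mul(2, w, Add(w, Mul(-4, Pow(w, 2)))))
Mul(Function('g')(Function('I')(3)), F) = Mul(-8, -16) = 128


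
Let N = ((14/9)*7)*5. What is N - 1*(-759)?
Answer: 7321/9 ≈ 813.44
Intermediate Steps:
N = 490/9 (N = ((14*(⅑))*7)*5 = ((14/9)*7)*5 = (98/9)*5 = 490/9 ≈ 54.444)
N - 1*(-759) = 490/9 - 1*(-759) = 490/9 + 759 = 7321/9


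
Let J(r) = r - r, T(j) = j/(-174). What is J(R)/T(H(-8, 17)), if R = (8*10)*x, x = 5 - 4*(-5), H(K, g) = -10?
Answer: 0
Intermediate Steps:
x = 25 (x = 5 + 20 = 25)
T(j) = -j/174 (T(j) = j*(-1/174) = -j/174)
R = 2000 (R = (8*10)*25 = 80*25 = 2000)
J(r) = 0
J(R)/T(H(-8, 17)) = 0/((-1/174*(-10))) = 0/(5/87) = 0*(87/5) = 0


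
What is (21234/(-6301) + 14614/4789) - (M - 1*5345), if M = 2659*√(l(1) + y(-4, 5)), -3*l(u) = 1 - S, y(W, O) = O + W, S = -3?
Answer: 161278381893/30175489 - 2659*I*√3/3 ≈ 5344.7 - 1535.2*I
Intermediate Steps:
l(u) = -4/3 (l(u) = -(1 - 1*(-3))/3 = -(1 + 3)/3 = -⅓*4 = -4/3)
M = 2659*I*√3/3 (M = 2659*√(-4/3 + (5 - 4)) = 2659*√(-4/3 + 1) = 2659*√(-⅓) = 2659*(I*√3/3) = 2659*I*√3/3 ≈ 1535.2*I)
(21234/(-6301) + 14614/4789) - (M - 1*5345) = (21234/(-6301) + 14614/4789) - (2659*I*√3/3 - 1*5345) = (21234*(-1/6301) + 14614*(1/4789)) - (2659*I*√3/3 - 5345) = (-21234/6301 + 14614/4789) - (-5345 + 2659*I*√3/3) = -9606812/30175489 + (5345 - 2659*I*√3/3) = 161278381893/30175489 - 2659*I*√3/3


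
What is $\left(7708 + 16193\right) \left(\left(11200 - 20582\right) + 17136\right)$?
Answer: $185328354$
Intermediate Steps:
$\left(7708 + 16193\right) \left(\left(11200 - 20582\right) + 17136\right) = 23901 \left(\left(11200 - 20582\right) + 17136\right) = 23901 \left(-9382 + 17136\right) = 23901 \cdot 7754 = 185328354$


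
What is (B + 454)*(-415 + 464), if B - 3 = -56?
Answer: 19649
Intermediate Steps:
B = -53 (B = 3 - 56 = -53)
(B + 454)*(-415 + 464) = (-53 + 454)*(-415 + 464) = 401*49 = 19649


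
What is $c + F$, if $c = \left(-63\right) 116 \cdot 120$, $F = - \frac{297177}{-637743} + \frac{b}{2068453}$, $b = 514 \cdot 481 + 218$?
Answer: $- \frac{385611162853493941}{439713807193} \approx -8.7696 \cdot 10^{5}$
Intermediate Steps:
$b = 247452$ ($b = 247234 + 218 = 247452$)
$F = \frac{257502479339}{439713807193}$ ($F = - \frac{297177}{-637743} + \frac{247452}{2068453} = \left(-297177\right) \left(- \frac{1}{637743}\right) + 247452 \cdot \frac{1}{2068453} = \frac{99059}{212581} + \frac{247452}{2068453} = \frac{257502479339}{439713807193} \approx 0.58561$)
$c = -876960$ ($c = \left(-7308\right) 120 = -876960$)
$c + F = -876960 + \frac{257502479339}{439713807193} = - \frac{385611162853493941}{439713807193}$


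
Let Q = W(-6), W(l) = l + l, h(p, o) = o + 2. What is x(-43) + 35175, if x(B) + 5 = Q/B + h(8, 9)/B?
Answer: 1512311/43 ≈ 35170.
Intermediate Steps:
h(p, o) = 2 + o
W(l) = 2*l
Q = -12 (Q = 2*(-6) = -12)
x(B) = -5 - 1/B (x(B) = -5 + (-12/B + (2 + 9)/B) = -5 + (-12/B + 11/B) = -5 - 1/B)
x(-43) + 35175 = (-5 - 1/(-43)) + 35175 = (-5 - 1*(-1/43)) + 35175 = (-5 + 1/43) + 35175 = -214/43 + 35175 = 1512311/43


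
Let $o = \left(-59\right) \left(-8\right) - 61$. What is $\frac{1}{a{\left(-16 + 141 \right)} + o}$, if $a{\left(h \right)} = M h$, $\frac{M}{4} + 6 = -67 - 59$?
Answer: $- \frac{1}{65589} \approx -1.5246 \cdot 10^{-5}$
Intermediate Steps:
$M = -528$ ($M = -24 + 4 \left(-67 - 59\right) = -24 + 4 \left(-126\right) = -24 - 504 = -528$)
$a{\left(h \right)} = - 528 h$
$o = 411$ ($o = 472 - 61 = 411$)
$\frac{1}{a{\left(-16 + 141 \right)} + o} = \frac{1}{- 528 \left(-16 + 141\right) + 411} = \frac{1}{\left(-528\right) 125 + 411} = \frac{1}{-66000 + 411} = \frac{1}{-65589} = - \frac{1}{65589}$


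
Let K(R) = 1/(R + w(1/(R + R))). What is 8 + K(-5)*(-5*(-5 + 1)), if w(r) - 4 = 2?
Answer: 28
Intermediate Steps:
w(r) = 6 (w(r) = 4 + 2 = 6)
K(R) = 1/(6 + R) (K(R) = 1/(R + 6) = 1/(6 + R))
8 + K(-5)*(-5*(-5 + 1)) = 8 + (-5*(-5 + 1))/(6 - 5) = 8 + (-5*(-4))/1 = 8 + 1*20 = 8 + 20 = 28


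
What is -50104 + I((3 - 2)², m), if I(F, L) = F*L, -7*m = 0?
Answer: -50104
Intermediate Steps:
m = 0 (m = -⅐*0 = 0)
-50104 + I((3 - 2)², m) = -50104 + (3 - 2)²*0 = -50104 + 1²*0 = -50104 + 1*0 = -50104 + 0 = -50104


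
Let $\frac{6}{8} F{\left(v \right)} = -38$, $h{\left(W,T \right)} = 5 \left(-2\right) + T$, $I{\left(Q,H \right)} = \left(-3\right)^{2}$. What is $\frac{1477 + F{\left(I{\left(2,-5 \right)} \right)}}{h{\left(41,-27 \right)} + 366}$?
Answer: $\frac{4279}{987} \approx 4.3354$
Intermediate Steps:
$I{\left(Q,H \right)} = 9$
$h{\left(W,T \right)} = -10 + T$
$F{\left(v \right)} = - \frac{152}{3}$ ($F{\left(v \right)} = \frac{4}{3} \left(-38\right) = - \frac{152}{3}$)
$\frac{1477 + F{\left(I{\left(2,-5 \right)} \right)}}{h{\left(41,-27 \right)} + 366} = \frac{1477 - \frac{152}{3}}{\left(-10 - 27\right) + 366} = \frac{4279}{3 \left(-37 + 366\right)} = \frac{4279}{3 \cdot 329} = \frac{4279}{3} \cdot \frac{1}{329} = \frac{4279}{987}$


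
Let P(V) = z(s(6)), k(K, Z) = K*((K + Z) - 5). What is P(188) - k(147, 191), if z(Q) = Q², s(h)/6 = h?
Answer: -47655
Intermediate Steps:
s(h) = 6*h
k(K, Z) = K*(-5 + K + Z)
P(V) = 1296 (P(V) = (6*6)² = 36² = 1296)
P(188) - k(147, 191) = 1296 - 147*(-5 + 147 + 191) = 1296 - 147*333 = 1296 - 1*48951 = 1296 - 48951 = -47655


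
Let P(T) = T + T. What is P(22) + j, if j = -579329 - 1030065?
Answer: -1609350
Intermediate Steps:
P(T) = 2*T
j = -1609394
P(22) + j = 2*22 - 1609394 = 44 - 1609394 = -1609350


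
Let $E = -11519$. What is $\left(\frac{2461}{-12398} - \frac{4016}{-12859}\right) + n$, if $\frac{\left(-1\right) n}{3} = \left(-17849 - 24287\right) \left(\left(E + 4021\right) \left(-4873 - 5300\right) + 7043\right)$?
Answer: $\frac{1537333062621618944001}{159425882} \approx 9.6429 \cdot 10^{12}$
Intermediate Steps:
$n = 9642932774376$ ($n = - 3 \left(-17849 - 24287\right) \left(\left(-11519 + 4021\right) \left(-4873 - 5300\right) + 7043\right) = - 3 \left(- 42136 \left(\left(-7498\right) \left(-10173\right) + 7043\right)\right) = - 3 \left(- 42136 \left(76277154 + 7043\right)\right) = - 3 \left(\left(-42136\right) 76284197\right) = \left(-3\right) \left(-3214310924792\right) = 9642932774376$)
$\left(\frac{2461}{-12398} - \frac{4016}{-12859}\right) + n = \left(\frac{2461}{-12398} - \frac{4016}{-12859}\right) + 9642932774376 = \left(2461 \left(- \frac{1}{12398}\right) - - \frac{4016}{12859}\right) + 9642932774376 = \left(- \frac{2461}{12398} + \frac{4016}{12859}\right) + 9642932774376 = \frac{18144369}{159425882} + 9642932774376 = \frac{1537333062621618944001}{159425882}$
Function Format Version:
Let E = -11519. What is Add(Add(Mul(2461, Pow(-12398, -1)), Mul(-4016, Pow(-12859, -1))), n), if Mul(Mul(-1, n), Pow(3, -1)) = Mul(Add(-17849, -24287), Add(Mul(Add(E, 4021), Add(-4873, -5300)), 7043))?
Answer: Rational(1537333062621618944001, 159425882) ≈ 9.6429e+12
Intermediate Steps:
n = 9642932774376 (n = Mul(-3, Mul(Add(-17849, -24287), Add(Mul(Add(-11519, 4021), Add(-4873, -5300)), 7043))) = Mul(-3, Mul(-42136, Add(Mul(-7498, -10173), 7043))) = Mul(-3, Mul(-42136, Add(76277154, 7043))) = Mul(-3, Mul(-42136, 76284197)) = Mul(-3, -3214310924792) = 9642932774376)
Add(Add(Mul(2461, Pow(-12398, -1)), Mul(-4016, Pow(-12859, -1))), n) = Add(Add(Mul(2461, Pow(-12398, -1)), Mul(-4016, Pow(-12859, -1))), 9642932774376) = Add(Add(Mul(2461, Rational(-1, 12398)), Mul(-4016, Rational(-1, 12859))), 9642932774376) = Add(Add(Rational(-2461, 12398), Rational(4016, 12859)), 9642932774376) = Add(Rational(18144369, 159425882), 9642932774376) = Rational(1537333062621618944001, 159425882)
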